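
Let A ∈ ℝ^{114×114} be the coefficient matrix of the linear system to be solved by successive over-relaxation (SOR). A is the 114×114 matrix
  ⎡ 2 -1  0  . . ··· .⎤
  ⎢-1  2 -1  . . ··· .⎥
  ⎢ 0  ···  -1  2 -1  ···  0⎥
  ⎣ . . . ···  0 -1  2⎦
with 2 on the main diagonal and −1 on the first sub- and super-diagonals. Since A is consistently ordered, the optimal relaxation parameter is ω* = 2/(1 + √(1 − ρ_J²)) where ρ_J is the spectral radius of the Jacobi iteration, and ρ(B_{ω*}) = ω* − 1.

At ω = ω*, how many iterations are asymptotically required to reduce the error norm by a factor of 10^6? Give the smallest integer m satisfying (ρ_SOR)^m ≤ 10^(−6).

B_J for the 114×114 system has eigenvalues cos(kπ/115); ρ_J = cos(π/115) = 0.9996269.
1 − cos²(π/115) = sin²(π/115) ⇒ √(1−ρ_J²) = sin(π/115) = 0.0273148.
[ω*] 2 ÷ (1 + 0.0273148) = 2 ÷ 1.0273148 = 1.9468229.
Hence ρ(B_{ω*}) = 1.9468229 − 1 = 0.9468229.
m ≥ 6·ln10 / (−ln 0.9468229) = 252.831; smallest integer m = 253.

m = 253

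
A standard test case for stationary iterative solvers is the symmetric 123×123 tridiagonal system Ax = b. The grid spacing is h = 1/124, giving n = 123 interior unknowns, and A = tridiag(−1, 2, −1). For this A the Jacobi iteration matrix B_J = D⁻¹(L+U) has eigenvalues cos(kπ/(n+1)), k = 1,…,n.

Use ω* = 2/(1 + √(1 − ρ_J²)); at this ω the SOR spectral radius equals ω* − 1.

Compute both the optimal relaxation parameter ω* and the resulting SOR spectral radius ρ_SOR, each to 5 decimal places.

ω* = 1.95059, ρ_SOR = 0.95059

With n=123, ρ(Jacobi) = cos(π/124) = 0.99968.
√(1−ρ_J²) simplifies to sin(π/124) = 0.025333.
ω* = 2/(1+0.025333) = 1.95059
ρ(B_{ω*}) = ω*−1 = 0.95059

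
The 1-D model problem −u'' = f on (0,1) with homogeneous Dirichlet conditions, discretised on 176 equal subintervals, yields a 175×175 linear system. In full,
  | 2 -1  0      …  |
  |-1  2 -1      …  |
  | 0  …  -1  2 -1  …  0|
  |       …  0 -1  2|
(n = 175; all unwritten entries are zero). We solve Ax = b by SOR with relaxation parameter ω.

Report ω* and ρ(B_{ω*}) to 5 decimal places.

ω* = 1.96493, ρ_SOR = 0.96493

[ρ_J] n=175: ρ(B_J) = cos(π/(n+1)) = cos(π/176) = 0.99984.
√(1 − cos²(π/176)) = sin(π/176) ≈ 0.017849.
Then 2/(1+√(1−ρ_J²)) = 2/(1+0.017849); ω* = 2/1.017849 = 1.96493.
and ρ(B_{ω*}) = 1.96493 − 1 = 0.96493.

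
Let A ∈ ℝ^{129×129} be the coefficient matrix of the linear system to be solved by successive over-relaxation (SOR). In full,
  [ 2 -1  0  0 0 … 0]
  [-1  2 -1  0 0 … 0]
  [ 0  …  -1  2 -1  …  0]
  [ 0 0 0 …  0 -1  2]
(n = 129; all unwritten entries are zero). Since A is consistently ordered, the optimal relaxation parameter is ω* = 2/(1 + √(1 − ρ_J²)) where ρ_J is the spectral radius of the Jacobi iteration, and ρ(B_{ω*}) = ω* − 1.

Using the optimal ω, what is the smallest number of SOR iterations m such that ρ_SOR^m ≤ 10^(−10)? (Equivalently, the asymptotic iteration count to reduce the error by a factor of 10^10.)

m = 477

B_J for the 129×129 system has eigenvalues cos(kπ/130); ρ_J = cos(π/130) = 0.9997080.
root = sin(π/130) = 0.0241637  (since 1−cos² = sin²).
ω* = 2/(1 + 0.0241637) = 2/1.0241637 = 1.9528128.
At ω = 1.9528128 every |λ(B_ω)| = ω−1, so ρ_SOR = 0.9528128.
10·ln10 = 23.0259; −ln(0.9528128) = 0.0483368; m = ⌈23.0259/0.0483368⌉ = ⌈476.364⌉ = 477.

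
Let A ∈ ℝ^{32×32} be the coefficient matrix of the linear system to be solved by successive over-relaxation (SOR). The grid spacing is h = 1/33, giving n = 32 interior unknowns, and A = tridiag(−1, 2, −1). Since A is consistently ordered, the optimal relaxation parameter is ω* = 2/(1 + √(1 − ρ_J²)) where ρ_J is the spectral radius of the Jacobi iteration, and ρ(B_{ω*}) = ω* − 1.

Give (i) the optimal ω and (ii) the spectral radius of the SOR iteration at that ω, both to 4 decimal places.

ω* = 1.8264, ρ_SOR = 0.8264

[ρ_J] n=32: ρ(B_J) = cos(π/(n+1)) = cos(π/33) = 0.9955.
1 − cos²(π/33) = sin²(π/33) ⇒ √(1−ρ_J²) = sin(π/33) = 0.09506.
ω* = 2/(1+0.09506) = 1.8264
Hence ρ(B_{ω*}) = 1.8264 − 1 = 0.8264.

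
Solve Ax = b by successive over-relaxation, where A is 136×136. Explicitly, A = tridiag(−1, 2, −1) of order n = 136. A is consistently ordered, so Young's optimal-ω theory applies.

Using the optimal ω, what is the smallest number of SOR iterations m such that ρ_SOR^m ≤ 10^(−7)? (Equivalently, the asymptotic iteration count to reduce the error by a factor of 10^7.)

ρ_J = max_k |cos(kπ/137)| = cos(π/137) = 0.9997371
1 − cos²(π/137) = sin²(π/137) ⇒ √(1−ρ_J²) = sin(π/137) = 0.0229293.
Then 2/(1+√(1−ρ_J²)) = 2/(1+0.0229293); ω* = 2/1.0229293 = 1.9551693.
Hence ρ(B_{ω*}) = 1.9551693 − 1 = 0.9551693.
7·ln10 = 16.1181; −ln(0.9551693) = 0.0458667; m = ⌈16.1181/0.0458667⌉ = ⌈351.412⌉ = 352.

m = 352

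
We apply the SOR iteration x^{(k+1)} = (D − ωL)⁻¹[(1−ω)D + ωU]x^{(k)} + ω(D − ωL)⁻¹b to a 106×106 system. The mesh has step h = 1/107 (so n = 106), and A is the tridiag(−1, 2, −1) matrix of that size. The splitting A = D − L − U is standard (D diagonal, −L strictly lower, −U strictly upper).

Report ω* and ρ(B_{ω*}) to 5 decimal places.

[ρ_J] n=106: ρ(B_J) = cos(π/(n+1)) = cos(π/107) = 0.99957.
√(1−ρ_J²) = |sin(π/107)| = 0.029356
Then 2/(1+√(1−ρ_J²)) = 2/(1+0.029356); ω* = 2/1.029356 = 1.94296.
Hence ρ(B_{ω*}) = 1.94296 − 1 = 0.94296.

ω* = 1.94296, ρ_SOR = 0.94296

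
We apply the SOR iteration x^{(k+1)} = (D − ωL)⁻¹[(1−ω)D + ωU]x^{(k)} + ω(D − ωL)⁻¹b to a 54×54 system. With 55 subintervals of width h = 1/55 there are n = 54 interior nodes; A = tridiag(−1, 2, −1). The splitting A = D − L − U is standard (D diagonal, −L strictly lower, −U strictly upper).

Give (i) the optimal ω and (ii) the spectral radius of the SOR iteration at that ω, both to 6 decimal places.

ω* = 1.891989, ρ_SOR = 0.891989

B_J for the 54×54 system has eigenvalues cos(kπ/55); ρ_J = cos(π/55) = 0.998369.
√(1−ρ_J²) = |sin(π/55)| = 0.0570888
Young: ω* = 2/(1+√(1−ρ_J²)) = 2/(1+0.0570888) = 2/1.0570888 = 1.891989.
ρ_SOR = ω* − 1 ≈ 0.891989.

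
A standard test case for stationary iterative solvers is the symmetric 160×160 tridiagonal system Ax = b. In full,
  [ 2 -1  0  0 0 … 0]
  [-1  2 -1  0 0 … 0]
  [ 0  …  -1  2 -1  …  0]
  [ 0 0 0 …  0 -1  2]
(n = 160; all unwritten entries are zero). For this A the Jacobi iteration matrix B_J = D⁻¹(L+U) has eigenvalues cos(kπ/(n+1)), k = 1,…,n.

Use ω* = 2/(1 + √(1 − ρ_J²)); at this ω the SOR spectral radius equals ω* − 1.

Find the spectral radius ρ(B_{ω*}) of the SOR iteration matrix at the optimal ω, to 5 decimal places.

ρ_SOR = 0.96172

n=160: λ(B_J) = 1 − λ(A)/2 = cos(kπ/161); k=1 gives ρ_J = 0.99981.
root = sin(π/161) = 0.019512  (since 1−cos² = sin²).
Young: ω* = 2/(1+√(1−ρ_J²)) = 2/(1+0.019512) = 2/1.019512 = 1.96172.
Hence ρ(B_{ω*}) = 1.96172 − 1 = 0.96172.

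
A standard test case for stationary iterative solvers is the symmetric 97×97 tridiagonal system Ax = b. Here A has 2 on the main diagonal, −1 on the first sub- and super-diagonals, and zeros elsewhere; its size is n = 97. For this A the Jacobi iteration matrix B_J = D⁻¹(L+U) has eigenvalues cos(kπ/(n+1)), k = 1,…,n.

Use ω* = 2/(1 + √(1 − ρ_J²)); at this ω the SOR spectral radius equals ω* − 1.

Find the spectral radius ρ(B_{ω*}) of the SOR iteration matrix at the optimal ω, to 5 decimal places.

n=97: λ(B_J) = 1 − λ(A)/2 = cos(kπ/98); k=1 gives ρ_J = 0.99949.
root = sin(π/98) = 0.032052  (since 1−cos² = sin²).
ω* = 2/(1 + 0.032052) = 2/1.032052 = 1.93789.
At ω = 1.93789 every |λ(B_ω)| = ω−1, so ρ_SOR = 0.93789.

ρ_SOR = 0.93789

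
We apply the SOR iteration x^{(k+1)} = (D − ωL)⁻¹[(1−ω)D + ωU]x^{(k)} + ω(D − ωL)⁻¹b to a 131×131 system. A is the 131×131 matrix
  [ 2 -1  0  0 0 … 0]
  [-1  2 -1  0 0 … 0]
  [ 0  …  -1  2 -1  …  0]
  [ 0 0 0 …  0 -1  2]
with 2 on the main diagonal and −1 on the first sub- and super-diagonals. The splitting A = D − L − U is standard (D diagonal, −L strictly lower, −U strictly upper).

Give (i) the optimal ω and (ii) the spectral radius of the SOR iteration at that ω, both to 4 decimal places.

ω* = 1.9535, ρ_SOR = 0.9535

spectrum of D⁻¹(L+U) = {cos(kπ/132) : 1≤k≤131}; ρ_J = cos(π/132) = 0.9997.
√(1−ρ_J²) simplifies to sin(π/132) = 0.02380.
Then 2/(1+√(1−ρ_J²)) = 2/(1+0.02380); ω* = 2/1.02380 = 1.9535.
ρ(B_{ω*}) = ω*−1 = 0.9535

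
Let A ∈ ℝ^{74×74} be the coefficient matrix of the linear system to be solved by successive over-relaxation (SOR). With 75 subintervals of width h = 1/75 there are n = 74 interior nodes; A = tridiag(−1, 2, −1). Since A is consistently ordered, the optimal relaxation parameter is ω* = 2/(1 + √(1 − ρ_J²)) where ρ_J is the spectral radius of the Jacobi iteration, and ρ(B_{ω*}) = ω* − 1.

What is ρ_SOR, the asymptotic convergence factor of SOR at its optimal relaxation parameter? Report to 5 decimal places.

B_J for the 74×74 system has eigenvalues cos(kπ/75); ρ_J = cos(π/75) = 0.99912.
√(1−ρ_J²) = |sin(π/75)| = 0.041876
ω* = 2/(1 + 0.041876) = 2/1.041876 = 1.91961.
ρ_SOR = ω* − 1 = 1.91961 − 1 = 0.91961.

ρ_SOR = 0.91961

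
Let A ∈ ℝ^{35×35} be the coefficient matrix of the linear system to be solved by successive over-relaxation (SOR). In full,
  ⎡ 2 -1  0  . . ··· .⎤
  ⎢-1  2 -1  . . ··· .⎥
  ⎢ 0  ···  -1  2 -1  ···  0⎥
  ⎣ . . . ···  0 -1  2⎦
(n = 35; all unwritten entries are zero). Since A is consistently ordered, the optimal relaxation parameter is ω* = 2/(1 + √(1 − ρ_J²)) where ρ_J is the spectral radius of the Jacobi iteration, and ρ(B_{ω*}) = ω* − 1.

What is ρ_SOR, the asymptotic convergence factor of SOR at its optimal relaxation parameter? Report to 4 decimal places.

[ρ_J] n=35: ρ(B_J) = cos(π/(n+1)) = cos(π/36) = 0.9962.
√(1−ρ_J²) simplifies to sin(π/36) = 0.08716.
So ω* = 2/1.08716 = 1.8397 (Young).
[ρ_SOR] ω* − 1 = 0.8397.

ρ_SOR = 0.8397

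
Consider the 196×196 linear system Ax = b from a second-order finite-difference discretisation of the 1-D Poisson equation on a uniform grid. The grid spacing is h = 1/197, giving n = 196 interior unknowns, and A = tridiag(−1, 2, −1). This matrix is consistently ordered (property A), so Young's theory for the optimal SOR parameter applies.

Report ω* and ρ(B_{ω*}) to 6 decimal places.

[ρ_J] n=196: ρ(B_J) = cos(π/(n+1)) = cos(π/197) = 0.999873.
√(1−ρ_J²) = |sin(π/197)| = 0.0159465
So ω* = 2/1.0159465 = 1.968608 (Young).
ρ_SOR = ω* − 1 ≈ 0.968608.

ω* = 1.968608, ρ_SOR = 0.968608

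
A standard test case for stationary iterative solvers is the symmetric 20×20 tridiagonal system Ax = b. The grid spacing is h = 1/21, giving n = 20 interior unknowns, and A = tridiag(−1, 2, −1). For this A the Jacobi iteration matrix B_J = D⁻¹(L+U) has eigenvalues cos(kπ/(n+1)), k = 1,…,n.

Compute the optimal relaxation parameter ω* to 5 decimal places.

ω* = 1.74058

B_J for the 20×20 system has eigenvalues cos(kπ/21); ρ_J = cos(π/21) = 0.98883.
root = sin(π/21) = 0.149042  (since 1−cos² = sin²).
ω* = 2/(1+0.149042) = 1.74058
and ρ(B_{ω*}) = 1.74058 − 1 = 0.74058.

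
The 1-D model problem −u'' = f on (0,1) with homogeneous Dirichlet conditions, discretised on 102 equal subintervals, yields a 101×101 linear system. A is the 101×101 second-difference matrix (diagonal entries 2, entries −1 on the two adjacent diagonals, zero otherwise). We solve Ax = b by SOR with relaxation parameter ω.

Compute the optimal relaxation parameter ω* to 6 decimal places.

ω* = 1.940250

½·tridiag(1,0,1) at n=101: λ_k = cos(kπ/102); max |λ| at k=1 ⇒ ρ_J = cos(π/102) ≈ 0.999526.
1 − cos²(π/102) = sin²(π/102) ⇒ √(1−ρ_J²) = sin(π/102) = 0.0307951.
So ω* = 2/1.0307951 = 1.940250 (Young).
ρ_SOR = ω* − 1 ≈ 0.940250.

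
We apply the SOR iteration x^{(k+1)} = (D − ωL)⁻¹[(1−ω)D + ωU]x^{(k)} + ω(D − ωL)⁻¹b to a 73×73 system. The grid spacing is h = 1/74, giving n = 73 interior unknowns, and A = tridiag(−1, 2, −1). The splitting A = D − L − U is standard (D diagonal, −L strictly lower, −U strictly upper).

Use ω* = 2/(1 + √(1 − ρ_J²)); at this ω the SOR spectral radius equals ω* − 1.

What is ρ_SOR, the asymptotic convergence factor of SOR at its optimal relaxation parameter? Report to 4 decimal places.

ρ_SOR = 0.9186

ρ_J = max_k |cos(kπ/74)| = cos(π/74) = 0.9991
√(1 − cos²(π/74)) = sin(π/74) ≈ 0.04244.
Young: ω* = 2/(1+√(1−ρ_J²)) = 2/(1+0.04244) = 2/1.04244 = 1.9186.
At ω = 1.9186 every |λ(B_ω)| = ω−1, so ρ_SOR = 0.9186.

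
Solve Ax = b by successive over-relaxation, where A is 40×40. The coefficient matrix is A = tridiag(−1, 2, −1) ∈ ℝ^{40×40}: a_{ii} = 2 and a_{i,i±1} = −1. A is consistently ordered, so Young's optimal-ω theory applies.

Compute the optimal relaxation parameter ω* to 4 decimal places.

ω* = 1.8578

spectrum of D⁻¹(L+U) = {cos(kπ/41) : 1≤k≤40}; ρ_J = cos(π/41) = 0.9971.
√(1−ρ_J²) = |sin(π/41)| = 0.07655
ω* = 2 / (1 + 0.07655) = 2 / 1.07655 ≈ 1.8578.
At ω = 1.8578 every |λ(B_ω)| = ω−1, so ρ_SOR = 0.8578.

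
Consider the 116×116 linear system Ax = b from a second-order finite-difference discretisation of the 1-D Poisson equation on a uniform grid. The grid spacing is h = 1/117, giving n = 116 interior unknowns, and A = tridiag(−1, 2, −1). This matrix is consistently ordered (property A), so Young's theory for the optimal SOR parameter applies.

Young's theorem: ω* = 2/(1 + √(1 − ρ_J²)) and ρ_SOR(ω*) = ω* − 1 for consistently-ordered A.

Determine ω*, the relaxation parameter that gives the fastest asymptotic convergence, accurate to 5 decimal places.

ω* = 1.94771

ρ_J = max_k |cos(kπ/117)| = cos(π/117) = 0.99964
√(1 − cos²(π/117)) = sin(π/117) ≈ 0.026848.
ω* = 2/(1 + 0.026848) = 2/1.026848 = 1.94771.
and ρ(B_{ω*}) = 1.94771 − 1 = 0.94771.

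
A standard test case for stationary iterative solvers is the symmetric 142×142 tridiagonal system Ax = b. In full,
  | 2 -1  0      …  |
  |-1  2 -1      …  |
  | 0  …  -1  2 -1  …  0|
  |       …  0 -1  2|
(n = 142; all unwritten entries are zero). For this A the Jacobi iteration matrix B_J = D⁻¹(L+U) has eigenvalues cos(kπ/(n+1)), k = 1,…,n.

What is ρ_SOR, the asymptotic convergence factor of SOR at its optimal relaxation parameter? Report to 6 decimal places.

ρ_SOR = 0.957010

½·tridiag(1,0,1) at n=142: λ_k = cos(kπ/143); max |λ| at k=1 ⇒ ρ_J = cos(π/143) ≈ 0.999759.
1 − cos²(π/143) = sin²(π/143) ⇒ √(1−ρ_J²) = sin(π/143) = 0.0219674.
[ω*] 2 ÷ (1 + 0.0219674) = 2 ÷ 1.0219674 = 1.957010.
ρ(B_{ω*}) = ω*−1 = 0.957010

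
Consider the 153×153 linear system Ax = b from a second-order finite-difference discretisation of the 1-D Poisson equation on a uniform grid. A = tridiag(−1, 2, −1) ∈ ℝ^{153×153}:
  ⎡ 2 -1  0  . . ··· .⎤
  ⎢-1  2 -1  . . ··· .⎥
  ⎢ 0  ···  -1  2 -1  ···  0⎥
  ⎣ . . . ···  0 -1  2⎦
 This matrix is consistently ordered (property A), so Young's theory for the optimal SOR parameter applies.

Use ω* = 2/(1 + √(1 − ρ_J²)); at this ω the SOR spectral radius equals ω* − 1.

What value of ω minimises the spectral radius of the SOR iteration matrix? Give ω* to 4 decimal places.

[ρ_J] n=153: ρ(B_J) = cos(π/(n+1)) = cos(π/154) = 0.9998.
root = sin(π/154) = 0.02040  (since 1−cos² = sin²).
[ω*] 2 ÷ (1 + 0.02040) = 2 ÷ 1.02040 = 1.9600.
At ω = 1.9600 every |λ(B_ω)| = ω−1, so ρ_SOR = 0.9600.

ω* = 1.9600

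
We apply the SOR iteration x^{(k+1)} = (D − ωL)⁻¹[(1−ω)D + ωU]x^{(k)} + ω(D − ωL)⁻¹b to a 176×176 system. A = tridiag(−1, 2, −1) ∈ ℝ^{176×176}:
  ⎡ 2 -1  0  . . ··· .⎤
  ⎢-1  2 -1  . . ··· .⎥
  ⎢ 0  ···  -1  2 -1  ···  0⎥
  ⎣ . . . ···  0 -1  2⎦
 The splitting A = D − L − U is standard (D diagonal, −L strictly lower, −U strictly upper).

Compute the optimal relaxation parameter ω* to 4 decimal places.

n=176: λ(B_J) = 1 − λ(A)/2 = cos(kπ/177); k=1 gives ρ_J = 0.9998.
root = sin(π/177) = 0.01775  (since 1−cos² = sin²).
Then 2/(1+√(1−ρ_J²)) = 2/(1+0.01775); ω* = 2/1.01775 = 1.9651.
[ρ_SOR] ω* − 1 = 0.9651.

ω* = 1.9651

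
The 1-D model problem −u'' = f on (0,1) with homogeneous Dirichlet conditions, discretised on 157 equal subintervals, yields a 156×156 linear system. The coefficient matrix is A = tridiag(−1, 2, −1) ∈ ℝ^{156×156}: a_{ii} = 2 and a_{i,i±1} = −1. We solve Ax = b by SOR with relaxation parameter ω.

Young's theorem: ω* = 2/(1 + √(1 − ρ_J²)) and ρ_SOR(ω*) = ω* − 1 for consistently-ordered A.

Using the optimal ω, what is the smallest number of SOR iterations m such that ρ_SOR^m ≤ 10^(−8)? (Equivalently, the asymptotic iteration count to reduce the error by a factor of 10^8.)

With n=156, ρ(Jacobi) = cos(π/157) = 0.9997998.
√(1−ρ_J²) = |sin(π/157)| = 0.0200088
Then 2/(1+√(1−ρ_J²)) = 2/(1+0.0200088); ω* = 2/1.0200088 = 1.9607674.
[ρ_SOR] ω* − 1 = 0.9607674.
For 8 digits: m = 8·ln10 / (−ln 0.9607674) = 18.4207/0.0400229 = 460.254; round up → m = 461.

m = 461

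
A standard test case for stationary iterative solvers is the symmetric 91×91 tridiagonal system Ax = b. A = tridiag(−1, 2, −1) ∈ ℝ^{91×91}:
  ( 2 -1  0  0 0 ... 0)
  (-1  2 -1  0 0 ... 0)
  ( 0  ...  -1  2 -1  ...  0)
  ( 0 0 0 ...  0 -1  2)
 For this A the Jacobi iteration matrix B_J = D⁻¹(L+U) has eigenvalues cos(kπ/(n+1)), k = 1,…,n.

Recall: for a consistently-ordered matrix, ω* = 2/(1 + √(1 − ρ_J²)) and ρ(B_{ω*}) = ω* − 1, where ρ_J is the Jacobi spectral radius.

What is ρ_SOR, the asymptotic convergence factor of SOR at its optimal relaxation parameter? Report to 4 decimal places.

ρ_SOR = 0.9340

B_J for the 91×91 system has eigenvalues cos(kπ/92); ρ_J = cos(π/92) = 0.9994.
root = sin(π/92) = 0.03414  (since 1−cos² = sin²).
[ω*] 2 ÷ (1 + 0.03414) = 2 ÷ 1.03414 = 1.9340.
and ρ(B_{ω*}) = 1.9340 − 1 = 0.9340.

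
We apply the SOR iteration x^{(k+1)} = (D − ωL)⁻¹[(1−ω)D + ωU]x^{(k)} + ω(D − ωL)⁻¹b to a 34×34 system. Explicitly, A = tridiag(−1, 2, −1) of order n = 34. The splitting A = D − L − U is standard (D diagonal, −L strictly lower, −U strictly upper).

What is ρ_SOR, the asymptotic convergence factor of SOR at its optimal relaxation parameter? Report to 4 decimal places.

n=34: λ(B_J) = 1 − λ(A)/2 = cos(kπ/35); k=1 gives ρ_J = 0.9960.
√(1 − cos²(π/35)) = sin(π/35) ≈ 0.08964.
ω* = 2/(1 + 0.08964) = 2/1.08964 = 1.8355.
ρ_SOR = ω* − 1 ≈ 0.8355.

ρ_SOR = 0.8355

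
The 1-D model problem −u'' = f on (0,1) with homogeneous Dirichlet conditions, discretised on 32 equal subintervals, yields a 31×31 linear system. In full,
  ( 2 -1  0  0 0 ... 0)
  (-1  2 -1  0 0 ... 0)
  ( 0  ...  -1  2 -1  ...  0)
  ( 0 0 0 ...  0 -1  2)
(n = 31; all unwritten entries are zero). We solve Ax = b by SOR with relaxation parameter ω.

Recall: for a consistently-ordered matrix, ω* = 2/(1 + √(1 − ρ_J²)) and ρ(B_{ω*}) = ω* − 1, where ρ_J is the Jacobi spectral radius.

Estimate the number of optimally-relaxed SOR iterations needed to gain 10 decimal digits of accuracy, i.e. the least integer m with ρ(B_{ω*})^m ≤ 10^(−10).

m = 118

spectrum of D⁻¹(L+U) = {cos(kπ/32) : 1≤k≤31}; ρ_J = cos(π/32) = 0.9951847.
√(1−ρ_J²) simplifies to sin(π/32) = 0.0980171.
Then 2/(1+√(1−ρ_J²)) = 2/(1+0.0980171); ω* = 2/1.0980171 = 1.8214653.
[ρ_SOR] ω* − 1 = 0.8214653.
ρ_SOR^m ≤ 10^(−10) ⇔ m ≥ 10·ln10/(−ln 0.8214653) = 23.0259/0.196666 = 117.081; m = ⌈117.081⌉ = 118.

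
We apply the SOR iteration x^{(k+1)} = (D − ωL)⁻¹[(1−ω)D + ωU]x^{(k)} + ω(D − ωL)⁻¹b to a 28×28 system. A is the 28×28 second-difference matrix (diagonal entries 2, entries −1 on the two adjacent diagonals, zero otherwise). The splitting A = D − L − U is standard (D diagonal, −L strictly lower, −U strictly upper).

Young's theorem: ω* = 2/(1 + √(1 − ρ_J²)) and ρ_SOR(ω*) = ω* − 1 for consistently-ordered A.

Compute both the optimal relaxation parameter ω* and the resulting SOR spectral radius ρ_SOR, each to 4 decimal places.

½·tridiag(1,0,1) at n=28: λ_k = cos(kπ/29); max |λ| at k=1 ⇒ ρ_J = cos(π/29) ≈ 0.9941.
root = sin(π/29) = 0.10812  (since 1−cos² = sin²).
Then 2/(1+√(1−ρ_J²)) = 2/(1+0.10812); ω* = 2/1.10812 = 1.8049.
ρ_SOR = ω* − 1 = 1.8049 − 1 = 0.8049.

ω* = 1.8049, ρ_SOR = 0.8049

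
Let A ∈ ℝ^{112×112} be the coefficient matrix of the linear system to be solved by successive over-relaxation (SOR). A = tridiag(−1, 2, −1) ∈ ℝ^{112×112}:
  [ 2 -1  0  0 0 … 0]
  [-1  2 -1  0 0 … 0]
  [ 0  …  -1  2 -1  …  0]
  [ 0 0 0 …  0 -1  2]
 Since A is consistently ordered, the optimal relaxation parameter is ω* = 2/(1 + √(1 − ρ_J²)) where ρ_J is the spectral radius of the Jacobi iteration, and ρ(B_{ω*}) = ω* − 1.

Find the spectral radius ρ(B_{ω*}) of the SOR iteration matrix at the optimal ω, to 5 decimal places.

ρ_SOR = 0.94591

½·tridiag(1,0,1) at n=112: λ_k = cos(kπ/113); max |λ| at k=1 ⇒ ρ_J = cos(π/113) ≈ 0.99961.
√(1−ρ_J²) simplifies to sin(π/113) = 0.027798.
ω* = 2/(1+0.027798) = 1.94591
At ω = 1.94591 every |λ(B_ω)| = ω−1, so ρ_SOR = 0.94591.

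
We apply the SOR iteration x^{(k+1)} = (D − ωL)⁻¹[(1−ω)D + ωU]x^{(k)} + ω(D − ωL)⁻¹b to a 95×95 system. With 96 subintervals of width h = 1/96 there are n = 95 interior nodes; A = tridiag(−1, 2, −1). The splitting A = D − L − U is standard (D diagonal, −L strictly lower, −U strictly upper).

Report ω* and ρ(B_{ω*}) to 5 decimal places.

n=95: λ(B_J) = 1 − λ(A)/2 = cos(kπ/96); k=1 gives ρ_J = 0.99946.
√(1 − cos²(π/96)) = sin(π/96) ≈ 0.032719.
Then 2/(1+√(1−ρ_J²)) = 2/(1+0.032719); ω* = 2/1.032719 = 1.93664.
ρ(B_{ω*}) = ω*−1 = 0.93664

ω* = 1.93664, ρ_SOR = 0.93664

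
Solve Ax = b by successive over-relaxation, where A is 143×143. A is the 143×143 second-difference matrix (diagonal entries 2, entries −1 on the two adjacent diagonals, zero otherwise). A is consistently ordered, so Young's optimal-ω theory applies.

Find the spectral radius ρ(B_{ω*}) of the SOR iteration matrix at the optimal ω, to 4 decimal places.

spectrum of D⁻¹(L+U) = {cos(kπ/144) : 1≤k≤143}; ρ_J = cos(π/144) = 0.9998.
√(1−ρ_J²) simplifies to sin(π/144) = 0.02181.
ω* = 2/(1 + 0.02181) = 2/1.02181 = 1.9573.
and ρ(B_{ω*}) = 1.9573 − 1 = 0.9573.

ρ_SOR = 0.9573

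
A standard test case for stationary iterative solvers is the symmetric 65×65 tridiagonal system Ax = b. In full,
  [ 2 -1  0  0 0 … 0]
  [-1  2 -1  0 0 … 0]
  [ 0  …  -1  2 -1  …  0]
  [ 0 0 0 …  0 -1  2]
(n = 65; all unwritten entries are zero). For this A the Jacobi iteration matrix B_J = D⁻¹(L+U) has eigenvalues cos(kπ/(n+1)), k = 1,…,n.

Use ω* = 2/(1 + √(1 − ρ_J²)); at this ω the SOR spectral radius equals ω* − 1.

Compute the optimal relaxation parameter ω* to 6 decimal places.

ω* = 1.909159

ρ_J = max_k |cos(kπ/66)| = cos(π/66) = 0.998867
√(1 − cos²(π/66)) = sin(π/66) ≈ 0.0475819.
ω* = 2/(1 + 0.0475819) = 2/1.0475819 = 1.909159.
Hence ρ(B_{ω*}) = 1.909159 − 1 = 0.909159.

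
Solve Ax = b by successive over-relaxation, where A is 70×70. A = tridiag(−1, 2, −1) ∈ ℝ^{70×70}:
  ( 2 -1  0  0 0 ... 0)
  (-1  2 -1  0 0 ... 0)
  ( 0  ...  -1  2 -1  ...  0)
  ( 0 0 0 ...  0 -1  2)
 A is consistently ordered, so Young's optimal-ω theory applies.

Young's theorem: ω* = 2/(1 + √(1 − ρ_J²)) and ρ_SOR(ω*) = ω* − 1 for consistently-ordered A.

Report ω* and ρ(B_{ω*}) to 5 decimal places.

With n=70, ρ(Jacobi) = cos(π/71) = 0.99902.
√(1−ρ_J²) = |sin(π/71)| = 0.044233
Young: ω* = 2/(1+√(1−ρ_J²)) = 2/(1+0.044233) = 2/1.044233 = 1.91528.
[ρ_SOR] ω* − 1 = 0.91528.

ω* = 1.91528, ρ_SOR = 0.91528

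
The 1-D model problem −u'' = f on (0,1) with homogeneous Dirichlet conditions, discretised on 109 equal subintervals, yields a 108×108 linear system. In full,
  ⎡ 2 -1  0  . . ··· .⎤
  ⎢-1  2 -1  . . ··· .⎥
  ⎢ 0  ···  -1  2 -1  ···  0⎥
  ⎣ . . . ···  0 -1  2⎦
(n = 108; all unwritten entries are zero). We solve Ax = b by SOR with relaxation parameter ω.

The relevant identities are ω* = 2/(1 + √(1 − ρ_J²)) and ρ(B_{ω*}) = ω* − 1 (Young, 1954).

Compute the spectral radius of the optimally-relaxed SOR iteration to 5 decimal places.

ρ_SOR = 0.94398

B_J for the 108×108 system has eigenvalues cos(kπ/109); ρ_J = cos(π/109) = 0.99958.
√(1−ρ_J²) simplifies to sin(π/109) = 0.028818.
Young: ω* = 2/(1+√(1−ρ_J²)) = 2/(1+0.028818) = 2/1.028818 = 1.94398.
ρ(B_{ω*}) = ω*−1 = 0.94398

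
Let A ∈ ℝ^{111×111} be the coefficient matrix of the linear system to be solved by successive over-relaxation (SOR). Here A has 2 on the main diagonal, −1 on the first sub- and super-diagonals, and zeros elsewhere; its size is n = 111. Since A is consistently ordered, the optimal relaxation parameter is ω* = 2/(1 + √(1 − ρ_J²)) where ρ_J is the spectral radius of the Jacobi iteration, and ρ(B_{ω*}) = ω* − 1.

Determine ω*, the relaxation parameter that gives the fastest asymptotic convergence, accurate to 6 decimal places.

½·tridiag(1,0,1) at n=111: λ_k = cos(kπ/112); max |λ| at k=1 ⇒ ρ_J = cos(π/112) ≈ 0.999607.
√(1 − cos²(π/112)) = sin(π/112) ≈ 0.0280463.
Then 2/(1+√(1−ρ_J²)) = 2/(1+0.0280463); ω* = 2/1.0280463 = 1.945438.
and ρ(B_{ω*}) = 1.945438 − 1 = 0.945438.

ω* = 1.945438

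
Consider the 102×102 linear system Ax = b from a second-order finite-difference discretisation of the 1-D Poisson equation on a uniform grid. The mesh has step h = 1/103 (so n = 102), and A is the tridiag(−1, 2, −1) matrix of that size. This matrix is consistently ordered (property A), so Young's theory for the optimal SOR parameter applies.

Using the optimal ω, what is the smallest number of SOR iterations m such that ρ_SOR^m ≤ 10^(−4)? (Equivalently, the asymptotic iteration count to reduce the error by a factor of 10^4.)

[ρ_J] n=102: ρ(B_J) = cos(π/(n+1)) = cos(π/103) = 0.9995349.
√(1−ρ_J²) = |sin(π/103)| = 0.0304962
Young: ω* = 2/(1+√(1−ρ_J²)) = 2/(1+0.0304962) = 2/1.0304962 = 1.9408126.
and ρ(B_{ω*}) = 1.9408126 − 1 = 0.9408126.
For 4 digits: m = 4·ln10 / (−ln 0.9408126) = 9.21034/0.0610113 = 150.961; round up → m = 151.

m = 151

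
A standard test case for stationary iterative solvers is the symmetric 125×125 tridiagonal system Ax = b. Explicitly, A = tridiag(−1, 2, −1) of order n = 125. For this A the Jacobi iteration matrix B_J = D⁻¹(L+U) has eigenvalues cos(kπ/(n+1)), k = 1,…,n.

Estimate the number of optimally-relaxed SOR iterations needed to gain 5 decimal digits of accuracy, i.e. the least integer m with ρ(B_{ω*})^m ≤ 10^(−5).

½·tridiag(1,0,1) at n=125: λ_k = cos(kπ/126); max |λ| at k=1 ⇒ ρ_J = cos(π/126) ≈ 0.9996892.
√(1−ρ_J²) simplifies to sin(π/126) = 0.0249307.
ω* = 2/(1+0.0249307) = 1.9513514
ρ_SOR = ω* − 1 ≈ 0.9513514.
(0.9513514)^m ≤ 10^{−5}  ⇒  m·ln(0.9513514) ≤ −5·ln10  ⇒  m ≥ 230.850  ⇒  m = 231

m = 231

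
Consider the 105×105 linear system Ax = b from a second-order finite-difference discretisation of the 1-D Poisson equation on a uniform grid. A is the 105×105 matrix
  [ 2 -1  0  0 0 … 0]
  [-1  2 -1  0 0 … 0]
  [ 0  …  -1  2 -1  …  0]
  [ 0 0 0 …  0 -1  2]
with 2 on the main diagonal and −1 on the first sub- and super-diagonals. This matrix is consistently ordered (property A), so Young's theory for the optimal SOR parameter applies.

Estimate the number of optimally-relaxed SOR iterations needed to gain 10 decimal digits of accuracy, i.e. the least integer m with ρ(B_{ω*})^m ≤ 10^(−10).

With n=105, ρ(Jacobi) = cos(π/106) = 0.9995608.
√(1 − cos²(π/106)) = sin(π/106) ≈ 0.0296333.
ω* = 2 / (1 + 0.0296333) = 2 / 1.0296333 ≈ 1.9424391.
Hence ρ(B_{ω*}) = 1.9424391 − 1 = 0.9424391.
(0.9424391)^m ≤ 10^{−10}  ⇒  m·ln(0.9424391) ≤ −10·ln10  ⇒  m ≥ 388.400  ⇒  m = 389

m = 389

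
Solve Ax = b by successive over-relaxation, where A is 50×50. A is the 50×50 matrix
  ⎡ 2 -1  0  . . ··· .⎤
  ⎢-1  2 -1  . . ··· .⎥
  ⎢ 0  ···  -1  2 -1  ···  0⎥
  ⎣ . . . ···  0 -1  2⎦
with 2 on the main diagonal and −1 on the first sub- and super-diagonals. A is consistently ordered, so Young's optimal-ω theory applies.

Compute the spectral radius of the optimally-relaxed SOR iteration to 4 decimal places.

With n=50, ρ(Jacobi) = cos(π/51) = 0.9981.
root = sin(π/51) = 0.06156  (since 1−cos² = sin²).
ω* = 2/(1+0.06156) = 1.8840
At ω = 1.8840 every |λ(B_ω)| = ω−1, so ρ_SOR = 0.8840.

ρ_SOR = 0.8840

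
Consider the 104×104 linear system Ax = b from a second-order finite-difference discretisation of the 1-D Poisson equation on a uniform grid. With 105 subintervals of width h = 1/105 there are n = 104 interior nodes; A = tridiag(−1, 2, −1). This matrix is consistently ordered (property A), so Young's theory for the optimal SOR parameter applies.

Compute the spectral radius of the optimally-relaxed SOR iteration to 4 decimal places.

ρ_SOR = 0.9419

n=104: λ(B_J) = 1 − λ(A)/2 = cos(kπ/105); k=1 gives ρ_J = 0.9996.
√(1−ρ_J²) = |sin(π/105)| = 0.02992
ω* = 2 / (1 + 0.02992) = 2 / 1.02992 ≈ 1.9419.
Hence ρ(B_{ω*}) = 1.9419 − 1 = 0.9419.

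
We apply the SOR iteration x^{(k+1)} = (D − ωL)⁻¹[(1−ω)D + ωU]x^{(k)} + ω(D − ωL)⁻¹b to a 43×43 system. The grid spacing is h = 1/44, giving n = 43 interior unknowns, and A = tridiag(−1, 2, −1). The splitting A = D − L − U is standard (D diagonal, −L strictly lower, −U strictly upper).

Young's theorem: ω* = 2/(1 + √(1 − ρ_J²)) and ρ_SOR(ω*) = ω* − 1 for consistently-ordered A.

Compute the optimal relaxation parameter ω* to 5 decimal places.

ω* = 1.86682

n=43: λ(B_J) = 1 − λ(A)/2 = cos(kπ/44); k=1 gives ρ_J = 0.99745.
root = sin(π/44) = 0.071339  (since 1−cos² = sin²).
Young: ω* = 2/(1+√(1−ρ_J²)) = 2/(1+0.071339) = 2/1.071339 = 1.86682.
ρ_SOR = ω* − 1 ≈ 0.86682.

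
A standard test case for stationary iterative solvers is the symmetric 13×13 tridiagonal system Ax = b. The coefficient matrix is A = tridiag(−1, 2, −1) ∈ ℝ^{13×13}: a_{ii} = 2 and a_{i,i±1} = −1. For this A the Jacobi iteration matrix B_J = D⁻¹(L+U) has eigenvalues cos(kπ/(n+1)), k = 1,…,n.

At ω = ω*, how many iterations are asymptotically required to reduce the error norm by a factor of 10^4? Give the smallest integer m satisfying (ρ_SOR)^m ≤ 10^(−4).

B_J for the 13×13 system has eigenvalues cos(kπ/14); ρ_J = cos(π/14) = 0.9749279.
√(1−ρ_J²) = |sin(π/14)| = 0.2225209
Young: ω* = 2/(1+√(1−ρ_J²)) = 2/(1+0.2225209) = 2/1.2225209 = 1.6359639.
ρ_SOR = ω* − 1 = 1.6359639 − 1 = 0.6359639.
m ≥ 4·ln10 / (−ln 0.6359639) = 20.349; smallest integer m = 21.

m = 21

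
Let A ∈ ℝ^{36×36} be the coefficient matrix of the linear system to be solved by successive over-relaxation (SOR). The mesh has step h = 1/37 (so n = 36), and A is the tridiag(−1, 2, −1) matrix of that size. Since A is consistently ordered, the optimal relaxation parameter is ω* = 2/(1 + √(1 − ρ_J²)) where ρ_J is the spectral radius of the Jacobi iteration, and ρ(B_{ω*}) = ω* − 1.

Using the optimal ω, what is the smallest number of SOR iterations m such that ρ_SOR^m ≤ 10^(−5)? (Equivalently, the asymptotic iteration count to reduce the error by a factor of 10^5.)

ρ_J = max_k |cos(kπ/37)| = cos(π/37) = 0.9963975
√(1−ρ_J²) simplifies to sin(π/37) = 0.0848059.
Then 2/(1+√(1−ρ_J²)) = 2/(1+0.0848059); ω* = 2/1.0848059 = 1.8436478.
ρ(B_{ω*}) = ω*−1 = 0.8436478
For 5 digits: m = 5·ln10 / (−ln 0.8436478) = 11.5129/0.17002 = 67.715; round up → m = 68.

m = 68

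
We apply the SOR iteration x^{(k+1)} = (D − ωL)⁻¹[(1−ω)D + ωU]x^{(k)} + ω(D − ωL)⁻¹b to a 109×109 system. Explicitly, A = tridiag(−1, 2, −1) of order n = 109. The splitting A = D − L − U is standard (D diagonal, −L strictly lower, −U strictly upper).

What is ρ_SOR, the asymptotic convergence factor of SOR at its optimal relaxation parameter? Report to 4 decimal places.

ρ_SOR = 0.9445

n=109: λ(B_J) = 1 − λ(A)/2 = cos(kπ/110); k=1 gives ρ_J = 0.9996.
1 − cos²(π/110) = sin²(π/110) ⇒ √(1−ρ_J²) = sin(π/110) = 0.02856.
ω* = 2/(1+0.02856) = 1.9445
Hence ρ(B_{ω*}) = 1.9445 − 1 = 0.9445.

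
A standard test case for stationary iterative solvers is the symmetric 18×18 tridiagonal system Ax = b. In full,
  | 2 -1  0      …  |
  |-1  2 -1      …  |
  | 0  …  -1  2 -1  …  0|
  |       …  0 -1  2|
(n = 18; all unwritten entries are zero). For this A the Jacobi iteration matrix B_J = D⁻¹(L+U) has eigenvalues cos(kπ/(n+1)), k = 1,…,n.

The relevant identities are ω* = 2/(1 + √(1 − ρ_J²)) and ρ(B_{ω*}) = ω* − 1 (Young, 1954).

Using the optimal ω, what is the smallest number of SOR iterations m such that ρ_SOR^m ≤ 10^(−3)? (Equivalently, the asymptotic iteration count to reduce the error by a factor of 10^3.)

m = 21

spectrum of D⁻¹(L+U) = {cos(kπ/19) : 1≤k≤18}; ρ_J = cos(π/19) = 0.9863613.
√(1−ρ_J²) simplifies to sin(π/19) = 0.1645946.
ω* = 2 / (1 + 0.1645946) = 2 / 1.1645946 ≈ 1.7173358.
and ρ(B_{ω*}) = 1.7173358 − 1 = 0.7173358.
(0.7173358)^m ≤ 10^{−3}  ⇒  m·ln(0.7173358) ≤ −3·ln10  ⇒  m ≥ 20.793  ⇒  m = 21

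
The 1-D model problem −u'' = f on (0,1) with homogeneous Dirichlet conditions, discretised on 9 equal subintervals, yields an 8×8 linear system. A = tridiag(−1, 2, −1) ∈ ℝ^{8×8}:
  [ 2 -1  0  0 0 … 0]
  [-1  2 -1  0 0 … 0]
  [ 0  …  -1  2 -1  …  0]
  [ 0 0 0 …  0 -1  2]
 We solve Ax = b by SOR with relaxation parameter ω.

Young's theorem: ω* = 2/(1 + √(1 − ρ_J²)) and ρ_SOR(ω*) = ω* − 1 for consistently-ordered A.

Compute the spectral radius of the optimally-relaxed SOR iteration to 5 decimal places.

ρ_SOR = 0.49029

B_J for the 8×8 system has eigenvalues cos(kπ/9); ρ_J = cos(π/9) = 0.93969.
√(1 − cos²(π/9)) = sin(π/9) ≈ 0.342020.
Young: ω* = 2/(1+√(1−ρ_J²)) = 2/(1+0.342020) = 2/1.342020 = 1.49029.
Hence ρ(B_{ω*}) = 1.49029 − 1 = 0.49029.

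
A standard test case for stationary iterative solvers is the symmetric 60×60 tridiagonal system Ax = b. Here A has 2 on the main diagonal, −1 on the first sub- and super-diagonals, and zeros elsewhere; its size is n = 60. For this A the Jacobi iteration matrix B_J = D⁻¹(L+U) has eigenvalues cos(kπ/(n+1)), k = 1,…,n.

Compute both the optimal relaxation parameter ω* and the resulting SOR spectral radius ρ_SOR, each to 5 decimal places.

ω* = 1.90208, ρ_SOR = 0.90208

With n=60, ρ(Jacobi) = cos(π/61) = 0.99867.
√(1−ρ_J²) simplifies to sin(π/61) = 0.051479.
ω* = 2/(1+0.051479) = 1.90208
ρ_SOR = ω* − 1 ≈ 0.90208.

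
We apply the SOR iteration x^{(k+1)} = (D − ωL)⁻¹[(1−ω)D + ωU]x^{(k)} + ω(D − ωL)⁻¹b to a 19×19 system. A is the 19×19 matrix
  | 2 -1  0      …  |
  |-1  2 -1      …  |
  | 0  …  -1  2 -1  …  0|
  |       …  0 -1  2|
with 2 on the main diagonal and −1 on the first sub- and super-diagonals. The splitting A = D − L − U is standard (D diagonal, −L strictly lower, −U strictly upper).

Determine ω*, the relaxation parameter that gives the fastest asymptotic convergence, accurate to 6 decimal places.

B_J for the 19×19 system has eigenvalues cos(kπ/20); ρ_J = cos(π/20) = 0.987688.
√(1−ρ_J²) simplifies to sin(π/20) = 0.1564345.
[ω*] 2 ÷ (1 + 0.1564345) = 2 ÷ 1.1564345 = 1.729454.
Hence ρ(B_{ω*}) = 1.729454 − 1 = 0.729454.

ω* = 1.729454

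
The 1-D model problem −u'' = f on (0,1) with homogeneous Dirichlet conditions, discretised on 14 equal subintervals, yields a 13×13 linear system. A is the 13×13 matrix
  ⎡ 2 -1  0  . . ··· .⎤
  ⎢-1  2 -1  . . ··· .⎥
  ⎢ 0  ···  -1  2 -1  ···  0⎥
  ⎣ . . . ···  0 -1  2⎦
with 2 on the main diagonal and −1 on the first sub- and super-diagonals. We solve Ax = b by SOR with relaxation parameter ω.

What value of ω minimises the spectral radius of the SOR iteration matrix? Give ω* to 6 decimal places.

ω* = 1.635964

With n=13, ρ(Jacobi) = cos(π/14) = 0.974928.
1 − cos²(π/14) = sin²(π/14) ⇒ √(1−ρ_J²) = sin(π/14) = 0.2225209.
So ω* = 2/1.2225209 = 1.635964 (Young).
and ρ(B_{ω*}) = 1.635964 − 1 = 0.635964.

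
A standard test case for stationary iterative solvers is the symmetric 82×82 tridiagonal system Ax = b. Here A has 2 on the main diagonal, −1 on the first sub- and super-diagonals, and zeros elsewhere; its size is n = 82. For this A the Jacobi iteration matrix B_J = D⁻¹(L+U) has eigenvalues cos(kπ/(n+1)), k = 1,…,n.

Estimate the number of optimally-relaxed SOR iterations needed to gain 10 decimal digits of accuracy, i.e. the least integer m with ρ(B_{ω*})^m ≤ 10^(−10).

With n=82, ρ(Jacobi) = cos(π/83) = 0.9992838.
√(1 − cos²(π/83)) = sin(π/83) ≈ 0.0378415.
ω* = 2/(1 + 0.0378415) = 2/1.0378415 = 1.9270765.
ρ(B_{ω*}) = ω*−1 = 0.9270765
m ≥ 10·ln10 / (−ln 0.9270765) = 304.096; smallest integer m = 305.

m = 305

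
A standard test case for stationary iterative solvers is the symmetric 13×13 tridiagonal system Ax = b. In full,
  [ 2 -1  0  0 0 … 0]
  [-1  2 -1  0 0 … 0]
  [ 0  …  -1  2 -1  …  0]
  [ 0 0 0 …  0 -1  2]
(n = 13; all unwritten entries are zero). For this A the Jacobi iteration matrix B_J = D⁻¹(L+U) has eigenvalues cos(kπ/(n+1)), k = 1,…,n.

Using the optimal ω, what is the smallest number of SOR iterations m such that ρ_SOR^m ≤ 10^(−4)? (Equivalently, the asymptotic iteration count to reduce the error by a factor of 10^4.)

m = 21

spectrum of D⁻¹(L+U) = {cos(kπ/14) : 1≤k≤13}; ρ_J = cos(π/14) = 0.9749279.
√(1−ρ_J²) simplifies to sin(π/14) = 0.2225209.
Young: ω* = 2/(1+√(1−ρ_J²)) = 2/(1+0.2225209) = 2/1.2225209 = 1.6359639.
[ρ_SOR] ω* − 1 = 0.6359639.
m ≥ 4·ln10 / (−ln 0.6359639) = 20.349; smallest integer m = 21.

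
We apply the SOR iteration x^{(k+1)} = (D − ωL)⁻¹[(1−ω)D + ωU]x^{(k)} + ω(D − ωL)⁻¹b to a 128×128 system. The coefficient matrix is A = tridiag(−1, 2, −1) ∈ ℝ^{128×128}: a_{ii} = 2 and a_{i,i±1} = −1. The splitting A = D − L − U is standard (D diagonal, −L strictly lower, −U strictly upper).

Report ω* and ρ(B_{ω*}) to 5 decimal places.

spectrum of D⁻¹(L+U) = {cos(kπ/129) : 1≤k≤128}; ρ_J = cos(π/129) = 0.99970.
√(1 − cos²(π/129)) = sin(π/129) ≈ 0.024351.
ω* = 2/(1+0.024351) = 1.95246
[ρ_SOR] ω* − 1 = 0.95246.

ω* = 1.95246, ρ_SOR = 0.95246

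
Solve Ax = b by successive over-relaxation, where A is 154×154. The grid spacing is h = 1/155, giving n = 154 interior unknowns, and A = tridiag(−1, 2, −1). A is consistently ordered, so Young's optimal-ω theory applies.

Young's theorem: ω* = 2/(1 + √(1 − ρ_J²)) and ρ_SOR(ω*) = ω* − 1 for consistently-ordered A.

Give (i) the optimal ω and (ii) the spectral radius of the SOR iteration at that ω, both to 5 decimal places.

n=154: λ(B_J) = 1 − λ(A)/2 = cos(kπ/155); k=1 gives ρ_J = 0.99979.
1 − cos²(π/155) = sin²(π/155) ⇒ √(1−ρ_J²) = sin(π/155) = 0.020267.
ω* = 2/(1 + 0.020267) = 2/1.020267 = 1.96027.
Hence ρ(B_{ω*}) = 1.96027 − 1 = 0.96027.

ω* = 1.96027, ρ_SOR = 0.96027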